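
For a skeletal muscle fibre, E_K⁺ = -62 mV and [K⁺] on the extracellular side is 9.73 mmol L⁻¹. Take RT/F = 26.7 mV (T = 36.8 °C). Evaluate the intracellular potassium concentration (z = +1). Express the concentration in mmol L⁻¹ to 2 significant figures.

99 mmol L⁻¹

Nernst: E = (26.7/1) · ln([out]/[in]), so ln([out]/[in]) = -62.0 × 1 / 26.7 = -2.3221.
[out]/[in] = e^(-2.3221) = 0.09807.
[in] = 9.73 / 0.09807 = 99.22 mmol L⁻¹.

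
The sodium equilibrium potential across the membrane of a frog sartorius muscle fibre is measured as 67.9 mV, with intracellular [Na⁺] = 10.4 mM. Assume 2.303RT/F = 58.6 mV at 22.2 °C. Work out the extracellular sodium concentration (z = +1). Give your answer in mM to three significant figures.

150 mM

Nernst: E = (58.6/1) · log₁₀([out]/[in]), so log₁₀([out]/[in]) = 67.9 × 1 / 58.6 = 1.1587.
[out]/[in] = 10^(1.1587) = 14.41.
[out] = 14.41 × 10.4 = 149.9 mM.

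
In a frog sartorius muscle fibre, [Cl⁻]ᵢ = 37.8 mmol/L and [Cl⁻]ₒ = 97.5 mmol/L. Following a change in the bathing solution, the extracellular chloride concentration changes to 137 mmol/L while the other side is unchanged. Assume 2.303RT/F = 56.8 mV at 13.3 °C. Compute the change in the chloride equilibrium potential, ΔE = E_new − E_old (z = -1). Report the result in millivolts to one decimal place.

-8.4 mV

E_old = (56.8/-1)·log₁₀(97.5/37.8) = -23.37 mV
E_new = (56.8/-1)·log₁₀(137/37.8) = -31.76 mV
ΔE = -31.76 − (-23.37) = -8.39 mV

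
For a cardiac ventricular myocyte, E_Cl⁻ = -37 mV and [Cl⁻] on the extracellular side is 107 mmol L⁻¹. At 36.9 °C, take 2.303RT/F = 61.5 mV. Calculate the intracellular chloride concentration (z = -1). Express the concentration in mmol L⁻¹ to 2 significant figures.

Nernst: E = (61.5/-1) · log₁₀([out]/[in]), so log₁₀([out]/[in]) = -37.0 × -1 / 61.5 = 0.6016.
[out]/[in] = 10^(0.6016) = 3.996.
[in] = 107 / 3.996 = 26.78 mmol L⁻¹.

27 mmol L⁻¹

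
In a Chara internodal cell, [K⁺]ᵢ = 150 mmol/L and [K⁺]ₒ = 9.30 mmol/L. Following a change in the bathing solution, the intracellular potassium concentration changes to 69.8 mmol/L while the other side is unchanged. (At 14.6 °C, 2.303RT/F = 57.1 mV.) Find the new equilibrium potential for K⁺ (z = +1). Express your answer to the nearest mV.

After the shift: [K⁺]_out = 9.30, [K⁺]_in = 69.8 mmol/L.
E_new = (57.1/1)·log₁₀(9.30/69.8) = 57.10 · (-0.8754) = -49.98 mV

-50 mV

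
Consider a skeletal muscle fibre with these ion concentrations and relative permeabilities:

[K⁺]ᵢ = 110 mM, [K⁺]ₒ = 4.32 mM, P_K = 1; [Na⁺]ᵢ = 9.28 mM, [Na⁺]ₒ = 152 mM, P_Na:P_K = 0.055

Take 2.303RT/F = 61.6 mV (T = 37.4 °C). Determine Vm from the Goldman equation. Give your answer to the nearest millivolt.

-58 mV

Vm = 61.6 · log₁₀[(Σ P·[cation]ₒ + Σ P·[anion]ᵢ) / (Σ P·[cation]ᵢ + Σ P·[anion]ₒ)]
Numerator = 1×4.32 + 0.055×152 = 12.68
Denominator = 1×110 + 0.055×9.28 = 110.5
Vm = 61.6 · log₁₀(0.11474) = 61.6 × (-0.9403) = -57.92 mV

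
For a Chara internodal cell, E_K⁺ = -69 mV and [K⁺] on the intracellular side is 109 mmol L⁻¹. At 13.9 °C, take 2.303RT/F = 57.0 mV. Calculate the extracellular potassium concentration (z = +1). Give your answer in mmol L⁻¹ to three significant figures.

Nernst: E = (57.0/1) · log₁₀([out]/[in]), so log₁₀([out]/[in]) = -69.0 × 1 / 57.0 = -1.2105.
[out]/[in] = 10^(-1.2105) = 0.06158.
[out] = 0.06158 × 109 = 6.713 mmol L⁻¹.

6.71 mmol L⁻¹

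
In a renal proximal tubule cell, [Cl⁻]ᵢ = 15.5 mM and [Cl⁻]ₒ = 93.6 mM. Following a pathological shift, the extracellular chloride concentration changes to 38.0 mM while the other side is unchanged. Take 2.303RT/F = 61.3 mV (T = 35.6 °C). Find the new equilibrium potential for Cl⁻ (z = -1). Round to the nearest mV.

-24 mV

After the shift: [Cl⁻]_out = 38.0, [Cl⁻]_in = 15.5 mM.
E_new = (61.3/-1)·log₁₀(38.0/15.5) = -61.30 · (0.3895) = -23.87 mV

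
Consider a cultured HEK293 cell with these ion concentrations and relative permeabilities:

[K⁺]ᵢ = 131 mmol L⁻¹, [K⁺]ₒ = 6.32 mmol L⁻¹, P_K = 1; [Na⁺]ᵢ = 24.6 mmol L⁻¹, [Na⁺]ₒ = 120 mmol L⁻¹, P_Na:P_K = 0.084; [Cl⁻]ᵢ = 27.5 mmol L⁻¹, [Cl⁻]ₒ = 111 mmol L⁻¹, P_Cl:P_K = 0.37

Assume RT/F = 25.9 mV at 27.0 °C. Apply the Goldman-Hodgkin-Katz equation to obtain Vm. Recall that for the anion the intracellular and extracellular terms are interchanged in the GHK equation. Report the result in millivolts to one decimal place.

-48.7 mV

Vm = 25.9 · ln[(Σ P·[cation]ₒ + Σ P·[anion]ᵢ) / (Σ P·[cation]ᵢ + Σ P·[anion]ₒ)]
Numerator = 1×6.32 + 0.084×120 + 0.37×27.5 = 26.57
Denominator = 1×131 + 0.084×24.6 + 0.37×111 = 174.1
Vm = 25.9 · ln(0.15261) = 25.9 × (-1.8799) = -48.69 mV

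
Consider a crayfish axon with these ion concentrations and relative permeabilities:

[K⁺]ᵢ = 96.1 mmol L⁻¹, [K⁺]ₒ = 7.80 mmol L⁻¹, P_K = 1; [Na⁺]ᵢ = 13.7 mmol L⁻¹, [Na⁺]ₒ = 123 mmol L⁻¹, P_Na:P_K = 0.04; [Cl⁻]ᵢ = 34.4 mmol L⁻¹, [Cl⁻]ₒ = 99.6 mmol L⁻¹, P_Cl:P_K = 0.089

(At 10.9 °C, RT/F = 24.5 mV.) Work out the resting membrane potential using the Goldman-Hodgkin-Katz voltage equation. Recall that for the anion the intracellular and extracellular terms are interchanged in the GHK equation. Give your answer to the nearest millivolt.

Vm = 24.5 · ln[(Σ P·[cation]ₒ + Σ P·[anion]ᵢ) / (Σ P·[cation]ᵢ + Σ P·[anion]ₒ)]
Numerator = 1×7.80 + 0.04×123 + 0.089×34.4 = 15.78
Denominator = 1×96.1 + 0.04×13.7 + 0.089×99.6 = 105.5
Vm = 24.5 · ln(0.14957) = 24.5 × (-1.9000) = -46.55 mV

-47 mV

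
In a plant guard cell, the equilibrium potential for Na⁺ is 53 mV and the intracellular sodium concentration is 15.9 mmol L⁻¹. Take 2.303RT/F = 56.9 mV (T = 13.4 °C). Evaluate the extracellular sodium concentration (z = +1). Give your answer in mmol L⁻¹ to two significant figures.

Nernst: E = (56.9/1) · log₁₀([out]/[in]), so log₁₀([out]/[in]) = 53.0 × 1 / 56.9 = 0.9315.
[out]/[in] = 10^(0.9315) = 8.54.
[out] = 8.54 × 15.9 = 135.8 mmol L⁻¹.

140 mmol L⁻¹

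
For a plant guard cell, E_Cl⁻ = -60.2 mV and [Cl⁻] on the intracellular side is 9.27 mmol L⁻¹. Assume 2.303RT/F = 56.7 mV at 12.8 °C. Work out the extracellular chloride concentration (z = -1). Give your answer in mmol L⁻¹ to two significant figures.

Nernst: E = (56.7/-1) · log₁₀([out]/[in]), so log₁₀([out]/[in]) = -60.2 × -1 / 56.7 = 1.0617.
[out]/[in] = 10^(1.0617) = 11.53.
[out] = 11.53 × 9.27 = 106.9 mmol L⁻¹.

110 mmol L⁻¹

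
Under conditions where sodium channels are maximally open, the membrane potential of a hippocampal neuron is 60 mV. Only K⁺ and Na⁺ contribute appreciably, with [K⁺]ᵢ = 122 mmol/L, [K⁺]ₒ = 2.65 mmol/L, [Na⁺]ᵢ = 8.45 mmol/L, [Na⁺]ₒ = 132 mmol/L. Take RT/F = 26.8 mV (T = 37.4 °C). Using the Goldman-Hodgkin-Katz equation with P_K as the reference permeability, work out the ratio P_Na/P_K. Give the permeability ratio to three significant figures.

Let α = P_Na/P_K. GHK: Vm = 26.8·ln[(Kₒ + α·Naₒ)/(Kᵢ + α·Naᵢ)].
e^(Vm/26.8) = e^(60.0/26.8) = 9.3821
So 9.3821·(Kᵢ + α·Naᵢ) = Kₒ + α·Naₒ → α = (9.3821·122.0 − 2.65) / (132.0 − 9.3821·8.45)
α = (1145 − 2.65) / (132.0 − 79.28) = 1142/52.72 = 21.66

21.7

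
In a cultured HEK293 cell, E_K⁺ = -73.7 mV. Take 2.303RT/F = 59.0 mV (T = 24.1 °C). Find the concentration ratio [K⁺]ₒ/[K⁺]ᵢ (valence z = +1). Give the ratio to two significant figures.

log₁₀([out]/[in]) = E·z/(59.0) = -73.7 × 1 / 59.0 = -1.2492
[out]/[in] = 10^(-1.2492) = 0.05634

0.056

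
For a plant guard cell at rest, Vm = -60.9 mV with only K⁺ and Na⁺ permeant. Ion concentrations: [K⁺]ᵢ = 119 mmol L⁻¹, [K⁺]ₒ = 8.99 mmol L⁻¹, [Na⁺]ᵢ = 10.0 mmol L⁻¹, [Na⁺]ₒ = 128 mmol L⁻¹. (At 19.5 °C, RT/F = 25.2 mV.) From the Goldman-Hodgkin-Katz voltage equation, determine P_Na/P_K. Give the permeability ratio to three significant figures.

Let α = P_Na/P_K. GHK: Vm = 25.2·ln[(Kₒ + α·Naₒ)/(Kᵢ + α·Naᵢ)].
e^(Vm/25.2) = e^(-60.9/25.2) = 0.089219
So 0.089219·(Kᵢ + α·Naᵢ) = Kₒ + α·Naₒ → α = (0.089219·119.0 − 8.99) / (128.0 − 0.089219·10.0)
α = (10.62 − 8.99) / (128.0 − 0.8922) = 1.627/127.1 = 0.0128

0.0128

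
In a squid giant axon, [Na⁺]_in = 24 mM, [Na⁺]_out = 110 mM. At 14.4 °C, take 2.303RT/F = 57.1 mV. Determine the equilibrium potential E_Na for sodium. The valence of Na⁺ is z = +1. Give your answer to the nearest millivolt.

E = (57.1/z) · log₁₀([Na⁺]_out/[Na⁺]_in) with z = +1.
= (57.1/1) · log₁₀(110/24) = 57.10 · log₁₀(4.583)
= 57.10 · (0.6612) = 37.75 mV

38 mV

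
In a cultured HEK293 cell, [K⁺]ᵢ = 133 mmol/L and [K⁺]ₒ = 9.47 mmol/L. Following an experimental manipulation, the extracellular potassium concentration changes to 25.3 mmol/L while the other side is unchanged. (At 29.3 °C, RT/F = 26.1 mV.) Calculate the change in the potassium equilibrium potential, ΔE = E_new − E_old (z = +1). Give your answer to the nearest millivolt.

26 mV

E_old = (26.1/1)·ln(9.47/133) = -68.96 mV
E_new = (26.1/1)·ln(25.3/133) = -43.31 mV
ΔE = -43.31 − (-68.96) = 25.65 mV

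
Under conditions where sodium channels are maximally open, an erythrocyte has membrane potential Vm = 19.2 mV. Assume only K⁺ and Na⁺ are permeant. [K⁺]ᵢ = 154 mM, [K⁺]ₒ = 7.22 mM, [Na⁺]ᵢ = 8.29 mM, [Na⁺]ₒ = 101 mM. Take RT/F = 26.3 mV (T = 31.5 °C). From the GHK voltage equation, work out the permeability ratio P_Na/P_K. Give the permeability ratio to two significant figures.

3.7

Let α = P_Na/P_K. GHK: Vm = 26.3·ln[(Kₒ + α·Naₒ)/(Kᵢ + α·Naᵢ)].
e^(Vm/26.3) = e^(19.2/26.3) = 2.0752
So 2.0752·(Kᵢ + α·Naᵢ) = Kₒ + α·Naₒ → α = (2.0752·154.0 − 7.22) / (101.0 − 2.0752·8.29)
α = (319.6 − 7.22) / (101.0 − 17.2) = 312.4/83.8 = 3.728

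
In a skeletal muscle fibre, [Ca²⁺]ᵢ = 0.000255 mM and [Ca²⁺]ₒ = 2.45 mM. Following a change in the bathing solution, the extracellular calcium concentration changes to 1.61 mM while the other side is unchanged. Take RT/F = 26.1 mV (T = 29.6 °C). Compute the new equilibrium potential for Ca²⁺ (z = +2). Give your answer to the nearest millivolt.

114 mV

After the shift: [Ca²⁺]_out = 1.61, [Ca²⁺]_in = 0.000255 mM.
E_new = (26.1/2)·ln(1.61/0.000255) = 13.05 · (8.7505) = 114.19 mV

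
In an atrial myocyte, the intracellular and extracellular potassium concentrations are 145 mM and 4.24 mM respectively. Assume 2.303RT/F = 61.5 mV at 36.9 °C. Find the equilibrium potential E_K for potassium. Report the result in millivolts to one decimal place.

-94.3 mV

E = (61.5/z) · log₁₀([K⁺]_out/[K⁺]_in) with z = +1.
= (61.5/1) · log₁₀(4.24/145) = 61.50 · log₁₀(0.02924)
= 61.50 · (-1.5340) = -94.34 mV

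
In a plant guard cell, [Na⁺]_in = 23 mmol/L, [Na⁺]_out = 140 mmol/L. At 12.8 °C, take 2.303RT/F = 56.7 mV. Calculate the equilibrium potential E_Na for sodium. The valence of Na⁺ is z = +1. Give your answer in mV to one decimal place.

E = (56.7/z) · log₁₀([Na⁺]_out/[Na⁺]_in) with z = +1.
= (56.7/1) · log₁₀(140/23) = 56.70 · log₁₀(6.087)
= 56.70 · (0.7844) = 44.48 mV

44.5 mV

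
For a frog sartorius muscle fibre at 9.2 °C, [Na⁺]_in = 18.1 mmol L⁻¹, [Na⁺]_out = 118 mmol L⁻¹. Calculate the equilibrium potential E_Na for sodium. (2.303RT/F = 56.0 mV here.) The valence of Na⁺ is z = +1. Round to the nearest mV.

46 mV

E = (56.0/z) · log₁₀([Na⁺]_out/[Na⁺]_in) with z = +1.
= (56.0/1) · log₁₀(118/18.1) = 56.00 · log₁₀(6.519)
= 56.00 · (0.8142) = 45.60 mV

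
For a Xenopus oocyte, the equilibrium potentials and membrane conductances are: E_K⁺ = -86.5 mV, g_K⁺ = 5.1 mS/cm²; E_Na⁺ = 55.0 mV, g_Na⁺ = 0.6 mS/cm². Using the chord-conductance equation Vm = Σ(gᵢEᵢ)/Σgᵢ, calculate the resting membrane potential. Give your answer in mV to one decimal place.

Σ gᵢEᵢ = 5.1·(-86.5) + 0.6·(55.0) = -408.15
Σ gᵢ = 5.1 + 0.6 = 5.7
Vm = -408.15 / 5.7 = -71.61 mV

-71.6 mV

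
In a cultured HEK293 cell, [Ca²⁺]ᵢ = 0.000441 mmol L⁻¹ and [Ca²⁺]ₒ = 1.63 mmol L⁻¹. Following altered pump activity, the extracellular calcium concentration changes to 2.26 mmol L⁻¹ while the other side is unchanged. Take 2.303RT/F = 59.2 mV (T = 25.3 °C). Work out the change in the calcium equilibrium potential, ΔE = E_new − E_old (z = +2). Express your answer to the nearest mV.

E_old = (59.2/2)·log₁₀(1.63/0.000441) = 105.61 mV
E_new = (59.2/2)·log₁₀(2.26/0.000441) = 109.81 mV
ΔE = 109.81 − (105.61) = 4.20 mV

4 mV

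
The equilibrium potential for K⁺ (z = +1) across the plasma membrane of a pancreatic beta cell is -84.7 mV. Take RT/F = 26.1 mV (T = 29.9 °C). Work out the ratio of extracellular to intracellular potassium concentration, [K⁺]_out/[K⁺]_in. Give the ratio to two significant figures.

ln([out]/[in]) = E·z/(26.1) = -84.7 × 1 / 26.1 = -3.2452
[out]/[in] = e^(-3.2452) = 0.03896

0.039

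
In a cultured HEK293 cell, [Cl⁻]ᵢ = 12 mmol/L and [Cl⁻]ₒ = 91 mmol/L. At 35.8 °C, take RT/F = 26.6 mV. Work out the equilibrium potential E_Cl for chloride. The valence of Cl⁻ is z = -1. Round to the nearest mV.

E = (26.6/z) · ln([Cl⁻]_out/[Cl⁻]_in) with z = -1.
For an anion, dividing by z = -1 reverses the sign.
= (26.6/-1) · ln(91/12) = -26.60 · ln(7.583)
= -26.60 · (2.0260) = -53.89 mV

-54 mV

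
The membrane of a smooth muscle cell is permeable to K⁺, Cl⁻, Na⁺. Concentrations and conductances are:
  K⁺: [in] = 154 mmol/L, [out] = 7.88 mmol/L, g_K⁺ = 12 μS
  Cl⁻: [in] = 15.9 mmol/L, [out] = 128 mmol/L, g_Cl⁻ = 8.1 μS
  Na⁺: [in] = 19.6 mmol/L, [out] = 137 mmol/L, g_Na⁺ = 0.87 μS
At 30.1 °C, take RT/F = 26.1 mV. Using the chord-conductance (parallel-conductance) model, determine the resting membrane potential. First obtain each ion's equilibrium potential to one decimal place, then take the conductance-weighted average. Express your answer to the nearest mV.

-63 mV

E_K⁺ = (26.1/1)·ln(7.88/154) = -77.6 mV
E_Cl⁻ = (26.1/-1)·ln(128/15.9) = -54.4 mV
E_Na⁺ = (26.1/1)·ln(137/19.6) = 50.8 mV
Vm = (Σ gᵢEᵢ)/(Σ gᵢ) = (12·-77.6 + 8.1·-54.4 + 0.87·50.8) / (12 + 8.1 + 0.87)
= -1327.64 / 20.97 = -63.31 mV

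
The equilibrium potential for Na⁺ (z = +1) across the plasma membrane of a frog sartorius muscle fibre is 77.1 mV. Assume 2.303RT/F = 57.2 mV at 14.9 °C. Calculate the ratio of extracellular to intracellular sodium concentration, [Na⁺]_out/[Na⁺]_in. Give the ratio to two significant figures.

22

log₁₀([out]/[in]) = E·z/(57.2) = 77.1 × 1 / 57.2 = 1.3479
[out]/[in] = 10^(1.3479) = 22.28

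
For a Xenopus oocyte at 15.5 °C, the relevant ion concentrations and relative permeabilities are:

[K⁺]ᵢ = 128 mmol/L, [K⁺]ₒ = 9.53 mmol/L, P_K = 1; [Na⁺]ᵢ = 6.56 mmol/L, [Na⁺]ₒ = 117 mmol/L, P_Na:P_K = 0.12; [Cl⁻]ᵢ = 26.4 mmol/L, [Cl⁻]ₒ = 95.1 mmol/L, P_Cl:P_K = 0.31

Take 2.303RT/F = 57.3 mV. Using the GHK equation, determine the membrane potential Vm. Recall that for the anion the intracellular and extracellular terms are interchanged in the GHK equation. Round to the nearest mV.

Vm = 57.3 · log₁₀[(Σ P·[cation]ₒ + Σ P·[anion]ᵢ) / (Σ P·[cation]ᵢ + Σ P·[anion]ₒ)]
Numerator = 1×9.53 + 0.12×117 + 0.31×26.4 = 31.75
Denominator = 1×128 + 0.12×6.56 + 0.31×95.1 = 158.3
Vm = 57.3 · log₁₀(0.20063) = 57.3 × (-0.6976) = -39.97 mV

-40 mV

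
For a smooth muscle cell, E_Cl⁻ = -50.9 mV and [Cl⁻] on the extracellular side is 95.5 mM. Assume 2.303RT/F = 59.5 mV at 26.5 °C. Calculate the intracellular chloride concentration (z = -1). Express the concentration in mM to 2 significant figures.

13 mM

Nernst: E = (59.5/-1) · log₁₀([out]/[in]), so log₁₀([out]/[in]) = -50.9 × -1 / 59.5 = 0.8555.
[out]/[in] = 10^(0.8555) = 7.169.
[in] = 95.5 / 7.169 = 13.32 mM.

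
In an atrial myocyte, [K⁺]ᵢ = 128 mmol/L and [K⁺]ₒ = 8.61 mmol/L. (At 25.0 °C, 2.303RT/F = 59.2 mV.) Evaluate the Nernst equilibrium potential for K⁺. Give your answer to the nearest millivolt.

-69 mV

E = (59.2/z) · log₁₀([K⁺]_out/[K⁺]_in) with z = +1.
= (59.2/1) · log₁₀(8.61/128) = 59.20 · log₁₀(0.06727)
= 59.20 · (-1.1722) = -69.39 mV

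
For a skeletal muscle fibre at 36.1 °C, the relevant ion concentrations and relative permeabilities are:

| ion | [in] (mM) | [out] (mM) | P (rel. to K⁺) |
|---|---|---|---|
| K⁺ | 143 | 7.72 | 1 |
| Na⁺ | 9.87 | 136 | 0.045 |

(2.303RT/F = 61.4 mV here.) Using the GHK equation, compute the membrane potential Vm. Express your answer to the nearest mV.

-62 mV

Vm = 61.4 · log₁₀[(Σ P·[cation]ₒ + Σ P·[anion]ᵢ) / (Σ P·[cation]ᵢ + Σ P·[anion]ₒ)]
Numerator = 1×7.72 + 0.045×136 = 13.84
Denominator = 1×143 + 0.045×9.87 = 143.4
Vm = 61.4 · log₁₀(0.096484) = 61.4 × (-1.0155) = -62.35 mV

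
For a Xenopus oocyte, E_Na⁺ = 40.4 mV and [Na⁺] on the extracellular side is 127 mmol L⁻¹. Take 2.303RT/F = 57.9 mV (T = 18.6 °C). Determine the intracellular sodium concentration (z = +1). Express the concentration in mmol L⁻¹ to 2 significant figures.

25 mmol L⁻¹

Nernst: E = (57.9/1) · log₁₀([out]/[in]), so log₁₀([out]/[in]) = 40.4 × 1 / 57.9 = 0.6978.
[out]/[in] = 10^(0.6978) = 4.986.
[in] = 127 / 4.986 = 25.47 mmol L⁻¹.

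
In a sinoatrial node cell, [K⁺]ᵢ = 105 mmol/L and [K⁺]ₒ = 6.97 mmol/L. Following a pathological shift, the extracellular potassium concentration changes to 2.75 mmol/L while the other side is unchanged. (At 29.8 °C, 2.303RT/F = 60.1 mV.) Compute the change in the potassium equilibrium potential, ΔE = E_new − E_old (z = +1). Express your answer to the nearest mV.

-24 mV

E_old = (60.1/1)·log₁₀(6.97/105) = -70.80 mV
E_new = (60.1/1)·log₁₀(2.75/105) = -95.07 mV
ΔE = -95.07 − (-70.80) = -24.27 mV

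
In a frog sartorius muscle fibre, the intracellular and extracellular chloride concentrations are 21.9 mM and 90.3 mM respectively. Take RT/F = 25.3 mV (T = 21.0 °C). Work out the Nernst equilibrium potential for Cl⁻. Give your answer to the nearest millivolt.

E = (25.3/z) · ln([Cl⁻]_out/[Cl⁻]_in) with z = -1.
For an anion, dividing by z = -1 reverses the sign.
= (25.3/-1) · ln(90.3/21.9) = -25.30 · ln(4.123)
= -25.30 · (1.4167) = -35.84 mV

-36 mV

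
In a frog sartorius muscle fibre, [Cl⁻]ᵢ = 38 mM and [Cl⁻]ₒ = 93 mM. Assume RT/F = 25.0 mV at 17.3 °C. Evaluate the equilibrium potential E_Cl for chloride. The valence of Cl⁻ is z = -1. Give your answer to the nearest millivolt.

E = (25.0/z) · ln([Cl⁻]_out/[Cl⁻]_in) with z = -1.
For an anion, dividing by z = -1 reverses the sign.
= (25.0/-1) · ln(93/38) = -25.00 · ln(2.447)
= -25.00 · (0.8950) = -22.38 mV

-22 mV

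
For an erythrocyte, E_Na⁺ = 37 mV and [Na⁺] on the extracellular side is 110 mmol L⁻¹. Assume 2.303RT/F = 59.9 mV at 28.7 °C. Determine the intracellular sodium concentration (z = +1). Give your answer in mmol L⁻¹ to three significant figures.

Nernst: E = (59.9/1) · log₁₀([out]/[in]), so log₁₀([out]/[in]) = 37.0 × 1 / 59.9 = 0.6177.
[out]/[in] = 10^(0.6177) = 4.147.
[in] = 110 / 4.147 = 26.53 mmol L⁻¹.

26.5 mmol L⁻¹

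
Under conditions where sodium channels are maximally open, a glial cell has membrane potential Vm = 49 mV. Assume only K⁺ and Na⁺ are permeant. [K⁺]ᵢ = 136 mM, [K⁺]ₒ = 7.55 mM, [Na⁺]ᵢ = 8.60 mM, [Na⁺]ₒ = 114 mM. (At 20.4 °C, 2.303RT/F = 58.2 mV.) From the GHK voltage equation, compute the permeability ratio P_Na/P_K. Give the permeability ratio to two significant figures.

17

Let α = P_Na/P_K. GHK: Vm = 58.2·log₁₀[(Kₒ + α·Naₒ)/(Kᵢ + α·Naᵢ)].
10^(Vm/58.2) = 10^(49.0/58.2) = 6.949
So 6.949·(Kᵢ + α·Naᵢ) = Kₒ + α·Naₒ → α = (6.949·136.0 − 7.55) / (114.0 − 6.949·8.6)
α = (945.1 − 7.55) / (114.0 − 59.76) = 937.5/54.24 = 17.29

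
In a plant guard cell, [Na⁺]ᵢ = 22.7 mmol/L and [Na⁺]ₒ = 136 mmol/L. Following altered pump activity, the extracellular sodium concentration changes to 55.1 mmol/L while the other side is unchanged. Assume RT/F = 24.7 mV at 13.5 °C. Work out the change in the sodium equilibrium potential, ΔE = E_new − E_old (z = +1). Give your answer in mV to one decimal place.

E_old = (24.7/1)·ln(136/22.7) = 44.22 mV
E_new = (24.7/1)·ln(55.1/22.7) = 21.90 mV
ΔE = 21.90 − (44.22) = -22.32 mV

-22.3 mV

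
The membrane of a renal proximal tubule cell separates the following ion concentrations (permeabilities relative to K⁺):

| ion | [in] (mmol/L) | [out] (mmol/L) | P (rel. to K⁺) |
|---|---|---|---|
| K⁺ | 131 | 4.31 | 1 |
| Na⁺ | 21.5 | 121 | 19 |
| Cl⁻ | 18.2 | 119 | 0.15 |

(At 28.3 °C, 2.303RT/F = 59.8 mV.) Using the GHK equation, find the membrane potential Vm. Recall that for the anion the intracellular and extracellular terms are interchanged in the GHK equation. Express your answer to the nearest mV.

Vm = 59.8 · log₁₀[(Σ P·[cation]ₒ + Σ P·[anion]ᵢ) / (Σ P·[cation]ᵢ + Σ P·[anion]ₒ)]
Numerator = 1×4.31 + 19×121 + 0.15×18.2 = 2306
Denominator = 1×131 + 19×21.5 + 0.15×119 = 557.4
Vm = 59.8 · log₁₀(4.1375) = 59.8 × (0.6167) = 36.88 mV

37 mV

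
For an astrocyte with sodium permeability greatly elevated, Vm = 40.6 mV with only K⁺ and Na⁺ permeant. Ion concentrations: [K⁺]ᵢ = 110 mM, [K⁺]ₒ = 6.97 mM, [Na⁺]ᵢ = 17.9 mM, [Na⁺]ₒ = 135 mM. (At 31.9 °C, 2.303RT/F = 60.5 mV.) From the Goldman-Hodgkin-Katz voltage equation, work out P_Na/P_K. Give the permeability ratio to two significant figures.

Let α = P_Na/P_K. GHK: Vm = 60.5·log₁₀[(Kₒ + α·Naₒ)/(Kᵢ + α·Naᵢ)].
10^(Vm/60.5) = 10^(40.6/60.5) = 4.6889
So 4.6889·(Kᵢ + α·Naᵢ) = Kₒ + α·Naₒ → α = (4.6889·110.0 − 6.97) / (135.0 − 4.6889·17.9)
α = (515.8 − 6.97) / (135.0 − 83.93) = 508.8/51.07 = 9.963

10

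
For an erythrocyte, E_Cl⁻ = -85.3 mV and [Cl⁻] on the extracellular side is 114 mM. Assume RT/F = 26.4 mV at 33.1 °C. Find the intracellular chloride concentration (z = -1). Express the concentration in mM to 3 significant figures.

4.50 mM

Nernst: E = (26.4/-1) · ln([out]/[in]), so ln([out]/[in]) = -85.3 × -1 / 26.4 = 3.2311.
[out]/[in] = e^(3.2311) = 25.31.
[in] = 114 / 25.31 = 4.505 mM.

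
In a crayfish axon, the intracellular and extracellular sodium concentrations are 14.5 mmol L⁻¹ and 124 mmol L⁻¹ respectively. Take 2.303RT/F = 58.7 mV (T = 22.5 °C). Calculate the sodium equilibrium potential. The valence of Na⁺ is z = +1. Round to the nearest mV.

55 mV

E = (58.7/z) · log₁₀([Na⁺]_out/[Na⁺]_in) with z = +1.
= (58.7/1) · log₁₀(124/14.5) = 58.70 · log₁₀(8.552)
= 58.70 · (0.9321) = 54.71 mV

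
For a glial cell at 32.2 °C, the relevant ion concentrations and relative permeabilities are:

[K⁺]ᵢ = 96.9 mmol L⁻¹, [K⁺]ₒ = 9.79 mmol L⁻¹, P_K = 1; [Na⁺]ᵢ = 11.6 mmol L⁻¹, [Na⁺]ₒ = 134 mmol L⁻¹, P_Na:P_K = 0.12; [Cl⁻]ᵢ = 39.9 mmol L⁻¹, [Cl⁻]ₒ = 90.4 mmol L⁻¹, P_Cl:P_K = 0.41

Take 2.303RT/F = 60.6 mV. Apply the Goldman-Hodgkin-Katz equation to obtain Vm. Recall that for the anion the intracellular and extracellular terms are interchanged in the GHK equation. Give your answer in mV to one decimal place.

Vm = 60.6 · log₁₀[(Σ P·[cation]ₒ + Σ P·[anion]ᵢ) / (Σ P·[cation]ᵢ + Σ P·[anion]ₒ)]
Numerator = 1×9.79 + 0.12×134 + 0.41×39.9 = 42.23
Denominator = 1×96.9 + 0.12×11.6 + 0.41×90.4 = 135.4
Vm = 60.6 · log₁₀(0.31198) = 60.6 × (-0.5059) = -30.66 mV

-30.7 mV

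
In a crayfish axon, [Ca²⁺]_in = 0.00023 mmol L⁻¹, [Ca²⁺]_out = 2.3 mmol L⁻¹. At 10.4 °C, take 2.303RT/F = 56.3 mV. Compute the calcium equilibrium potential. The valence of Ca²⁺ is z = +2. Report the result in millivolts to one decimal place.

E = (56.3/z) · log₁₀([Ca²⁺]_out/[Ca²⁺]_in) with z = +2.
= (56.3/2) · log₁₀(2.3/0.00023) = 28.15 · log₁₀(1e+04)
= 28.15 · (4.0000) = 112.60 mV

112.6 mV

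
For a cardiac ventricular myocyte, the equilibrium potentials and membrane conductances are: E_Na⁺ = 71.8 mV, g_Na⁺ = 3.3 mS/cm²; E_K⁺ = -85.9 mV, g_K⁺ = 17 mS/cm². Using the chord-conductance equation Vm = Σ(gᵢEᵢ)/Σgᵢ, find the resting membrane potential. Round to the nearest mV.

-60 mV

Σ gᵢEᵢ = 3.3·(71.8) + 17·(-85.9) = -1223.36
Σ gᵢ = 3.3 + 17 = 20.3
Vm = -1223.36 / 20.3 = -60.26 mV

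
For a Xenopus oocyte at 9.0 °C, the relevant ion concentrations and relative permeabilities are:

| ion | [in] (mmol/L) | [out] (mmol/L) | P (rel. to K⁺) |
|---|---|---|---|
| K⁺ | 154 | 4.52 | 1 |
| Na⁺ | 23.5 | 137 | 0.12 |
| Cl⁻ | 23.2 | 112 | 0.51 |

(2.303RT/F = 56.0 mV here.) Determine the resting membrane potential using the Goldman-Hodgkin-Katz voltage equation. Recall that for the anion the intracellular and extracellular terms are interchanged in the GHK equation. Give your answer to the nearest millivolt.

Vm = 56.0 · log₁₀[(Σ P·[cation]ₒ + Σ P·[anion]ᵢ) / (Σ P·[cation]ᵢ + Σ P·[anion]ₒ)]
Numerator = 1×4.52 + 0.12×137 + 0.51×23.2 = 32.79
Denominator = 1×154 + 0.12×23.5 + 0.51×112 = 213.9
Vm = 56.0 · log₁₀(0.15328) = 56.0 × (-0.8145) = -45.61 mV

-46 mV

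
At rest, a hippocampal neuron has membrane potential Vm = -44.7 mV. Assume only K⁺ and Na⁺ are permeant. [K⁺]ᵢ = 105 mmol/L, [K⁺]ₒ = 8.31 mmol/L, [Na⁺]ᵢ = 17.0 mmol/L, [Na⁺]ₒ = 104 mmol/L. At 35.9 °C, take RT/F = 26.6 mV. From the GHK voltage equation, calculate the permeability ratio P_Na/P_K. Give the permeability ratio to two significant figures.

0.11

Let α = P_Na/P_K. GHK: Vm = 26.6·ln[(Kₒ + α·Naₒ)/(Kᵢ + α·Naᵢ)].
e^(Vm/26.6) = e^(-44.7/26.6) = 0.18629
So 0.18629·(Kᵢ + α·Naᵢ) = Kₒ + α·Naₒ → α = (0.18629·105.0 − 8.31) / (104.0 − 0.18629·17.0)
α = (19.56 − 8.31) / (104.0 − 3.167) = 11.25/100.8 = 0.1116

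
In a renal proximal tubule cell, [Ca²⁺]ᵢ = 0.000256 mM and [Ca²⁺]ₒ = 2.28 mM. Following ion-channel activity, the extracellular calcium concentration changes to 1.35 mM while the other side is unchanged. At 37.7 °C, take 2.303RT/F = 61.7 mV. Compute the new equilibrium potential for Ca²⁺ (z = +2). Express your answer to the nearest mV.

115 mV

After the shift: [Ca²⁺]_out = 1.35, [Ca²⁺]_in = 0.000256 mM.
E_new = (61.7/2)·log₁₀(1.35/0.000256) = 30.85 · (3.7221) = 114.83 mV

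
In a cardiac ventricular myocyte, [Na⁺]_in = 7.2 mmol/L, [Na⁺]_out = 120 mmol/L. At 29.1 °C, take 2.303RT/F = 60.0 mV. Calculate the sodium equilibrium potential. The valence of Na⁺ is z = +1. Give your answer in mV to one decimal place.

E = (60.0/z) · log₁₀([Na⁺]_out/[Na⁺]_in) with z = +1.
= (60.0/1) · log₁₀(120/7.2) = 60.00 · log₁₀(16.67)
= 60.00 · (1.2218) = 73.31 mV

73.3 mV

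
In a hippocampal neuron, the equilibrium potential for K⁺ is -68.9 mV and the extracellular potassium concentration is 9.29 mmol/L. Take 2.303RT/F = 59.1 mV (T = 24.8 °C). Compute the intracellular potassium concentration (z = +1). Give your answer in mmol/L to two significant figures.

Nernst: E = (59.1/1) · log₁₀([out]/[in]), so log₁₀([out]/[in]) = -68.9 × 1 / 59.1 = -1.1658.
[out]/[in] = 10^(-1.1658) = 0.06826.
[in] = 9.29 / 0.06826 = 136.1 mmol/L.

140 mmol/L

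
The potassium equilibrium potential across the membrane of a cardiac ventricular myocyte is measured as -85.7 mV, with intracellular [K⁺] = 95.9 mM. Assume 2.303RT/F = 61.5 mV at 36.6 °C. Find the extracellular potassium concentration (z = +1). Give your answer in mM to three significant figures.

3.88 mM

Nernst: E = (61.5/1) · log₁₀([out]/[in]), so log₁₀([out]/[in]) = -85.7 × 1 / 61.5 = -1.3935.
[out]/[in] = 10^(-1.3935) = 0.04041.
[out] = 0.04041 × 95.9 = 3.875 mM.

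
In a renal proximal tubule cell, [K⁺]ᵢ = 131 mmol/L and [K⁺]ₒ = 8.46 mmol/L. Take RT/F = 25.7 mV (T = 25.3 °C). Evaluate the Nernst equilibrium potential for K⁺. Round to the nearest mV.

E = (25.7/z) · ln([K⁺]_out/[K⁺]_in) with z = +1.
= (25.7/1) · ln(8.46/131) = 25.70 · ln(0.06458)
= 25.70 · (-2.7398) = -70.41 mV

-70 mV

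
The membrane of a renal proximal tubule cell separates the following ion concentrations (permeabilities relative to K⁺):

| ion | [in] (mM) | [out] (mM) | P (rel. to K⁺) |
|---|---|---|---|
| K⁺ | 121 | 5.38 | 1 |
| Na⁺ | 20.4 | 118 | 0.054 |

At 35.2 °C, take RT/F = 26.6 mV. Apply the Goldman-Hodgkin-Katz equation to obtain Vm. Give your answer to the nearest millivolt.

-62 mV

Vm = 26.6 · ln[(Σ P·[cation]ₒ + Σ P·[anion]ᵢ) / (Σ P·[cation]ᵢ + Σ P·[anion]ₒ)]
Numerator = 1×5.38 + 0.054×118 = 11.75
Denominator = 1×121 + 0.054×20.4 = 122.1
Vm = 26.6 · ln(0.096248) = 26.6 × (-2.3408) = -62.27 mV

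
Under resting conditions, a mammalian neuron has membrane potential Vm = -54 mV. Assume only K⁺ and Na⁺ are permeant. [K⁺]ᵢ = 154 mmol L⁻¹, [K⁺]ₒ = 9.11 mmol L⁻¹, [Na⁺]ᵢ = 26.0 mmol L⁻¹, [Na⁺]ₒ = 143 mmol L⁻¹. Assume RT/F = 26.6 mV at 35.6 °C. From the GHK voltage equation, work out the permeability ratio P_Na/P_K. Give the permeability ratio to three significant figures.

0.0796

Let α = P_Na/P_K. GHK: Vm = 26.6·ln[(Kₒ + α·Naₒ)/(Kᵢ + α·Naᵢ)].
e^(Vm/26.6) = e^(-54.0/26.6) = 0.13133
So 0.13133·(Kᵢ + α·Naᵢ) = Kₒ + α·Naₒ → α = (0.13133·154.0 − 9.11) / (143.0 − 0.13133·26.0)
α = (20.22 − 9.11) / (143.0 − 3.414) = 11.11/139.6 = 0.07962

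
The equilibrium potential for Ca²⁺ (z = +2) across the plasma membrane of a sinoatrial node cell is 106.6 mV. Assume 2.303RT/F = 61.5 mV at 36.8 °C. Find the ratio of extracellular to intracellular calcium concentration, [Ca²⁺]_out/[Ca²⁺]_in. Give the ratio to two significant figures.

log₁₀([out]/[in]) = E·z/(61.5) = 106.6 × 2 / 61.5 = 3.4667
[out]/[in] = 10^(3.4667) = 2929

2900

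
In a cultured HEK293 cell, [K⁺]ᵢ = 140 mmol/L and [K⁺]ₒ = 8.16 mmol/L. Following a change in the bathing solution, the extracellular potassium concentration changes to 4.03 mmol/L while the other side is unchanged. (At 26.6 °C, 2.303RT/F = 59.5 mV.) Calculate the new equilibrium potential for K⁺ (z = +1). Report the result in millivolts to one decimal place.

After the shift: [K⁺]_out = 4.03, [K⁺]_in = 140 mmol/L.
E_new = (59.5/1)·log₁₀(4.03/140) = 59.50 · (-1.5408) = -91.68 mV

-91.7 mV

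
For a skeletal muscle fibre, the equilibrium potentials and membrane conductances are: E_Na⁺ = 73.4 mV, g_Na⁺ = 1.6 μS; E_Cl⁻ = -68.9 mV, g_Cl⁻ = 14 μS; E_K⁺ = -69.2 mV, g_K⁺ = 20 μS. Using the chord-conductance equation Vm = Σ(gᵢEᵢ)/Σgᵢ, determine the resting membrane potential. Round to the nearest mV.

Σ gᵢEᵢ = 1.6·(73.4) + 14·(-68.9) + 20·(-69.2) = -2231.16
Σ gᵢ = 1.6 + 14 + 20 = 35.6
Vm = -2231.16 / 35.6 = -62.67 mV

-63 mV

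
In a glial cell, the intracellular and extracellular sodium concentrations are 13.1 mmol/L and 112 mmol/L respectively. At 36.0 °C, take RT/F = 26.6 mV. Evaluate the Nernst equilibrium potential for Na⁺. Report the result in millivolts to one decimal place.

E = (26.6/z) · ln([Na⁺]_out/[Na⁺]_in) with z = +1.
= (26.6/1) · ln(112/13.1) = 26.60 · ln(8.55)
= 26.60 · (2.1459) = 57.08 mV

57.1 mV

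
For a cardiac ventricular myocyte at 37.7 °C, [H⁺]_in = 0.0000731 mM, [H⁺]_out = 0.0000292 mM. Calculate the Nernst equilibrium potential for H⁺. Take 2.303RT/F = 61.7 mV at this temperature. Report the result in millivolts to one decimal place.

E = (61.7/z) · log₁₀([H⁺]_out/[H⁺]_in) with z = +1.
= (61.7/1) · log₁₀(0.0000292/0.0000731) = 61.70 · log₁₀(0.3995)
= 61.70 · (-0.3985) = -24.59 mV

-24.6 mV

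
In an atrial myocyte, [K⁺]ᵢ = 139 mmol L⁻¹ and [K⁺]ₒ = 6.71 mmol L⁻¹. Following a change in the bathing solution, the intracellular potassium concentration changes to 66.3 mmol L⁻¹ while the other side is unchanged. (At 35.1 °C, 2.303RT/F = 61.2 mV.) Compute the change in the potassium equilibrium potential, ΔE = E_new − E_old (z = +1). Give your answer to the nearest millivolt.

20 mV

E_old = (61.2/1)·log₁₀(6.71/139) = -80.56 mV
E_new = (61.2/1)·log₁₀(6.71/66.3) = -60.88 mV
ΔE = -60.88 − (-80.56) = 19.68 mV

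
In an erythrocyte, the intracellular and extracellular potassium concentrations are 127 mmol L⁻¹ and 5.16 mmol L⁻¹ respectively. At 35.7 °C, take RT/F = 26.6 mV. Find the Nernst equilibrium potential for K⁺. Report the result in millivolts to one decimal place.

E = (26.6/z) · ln([K⁺]_out/[K⁺]_in) with z = +1.
= (26.6/1) · ln(5.16/127) = 26.60 · ln(0.04063)
= 26.60 · (-3.2033) = -85.21 mV

-85.2 mV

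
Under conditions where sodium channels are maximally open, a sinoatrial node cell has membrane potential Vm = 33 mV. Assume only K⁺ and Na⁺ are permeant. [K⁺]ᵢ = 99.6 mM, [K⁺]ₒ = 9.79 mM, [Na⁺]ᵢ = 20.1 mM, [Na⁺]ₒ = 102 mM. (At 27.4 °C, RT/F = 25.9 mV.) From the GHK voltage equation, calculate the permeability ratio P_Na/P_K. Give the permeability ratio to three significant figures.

11.5

Let α = P_Na/P_K. GHK: Vm = 25.9·ln[(Kₒ + α·Naₒ)/(Kᵢ + α·Naᵢ)].
e^(Vm/25.9) = e^(33.0/25.9) = 3.5756
So 3.5756·(Kᵢ + α·Naᵢ) = Kₒ + α·Naₒ → α = (3.5756·99.6 − 9.79) / (102.0 − 3.5756·20.1)
α = (356.1 − 9.79) / (102.0 − 71.87) = 346.3/30.13 = 11.49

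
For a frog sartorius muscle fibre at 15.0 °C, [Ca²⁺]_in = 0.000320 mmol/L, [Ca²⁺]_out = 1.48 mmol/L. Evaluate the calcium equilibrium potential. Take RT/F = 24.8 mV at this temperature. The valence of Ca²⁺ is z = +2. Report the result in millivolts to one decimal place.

E = (24.8/z) · ln([Ca²⁺]_out/[Ca²⁺]_in) with z = +2.
= (24.8/2) · ln(1.48/0.000320) = 12.40 · ln(4625)
= 12.40 · (8.4392) = 104.65 mV

104.6 mV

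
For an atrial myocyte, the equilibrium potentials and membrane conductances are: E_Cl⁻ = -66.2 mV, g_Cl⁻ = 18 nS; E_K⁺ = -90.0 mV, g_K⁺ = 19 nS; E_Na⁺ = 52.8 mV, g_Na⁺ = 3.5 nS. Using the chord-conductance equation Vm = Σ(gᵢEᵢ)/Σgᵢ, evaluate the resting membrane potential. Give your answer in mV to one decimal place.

Σ gᵢEᵢ = 18·(-66.2) + 19·(-90.0) + 3.5·(52.8) = -2716.80
Σ gᵢ = 18 + 19 + 3.5 = 40.5
Vm = -2716.80 / 40.5 = -67.08 mV

-67.1 mV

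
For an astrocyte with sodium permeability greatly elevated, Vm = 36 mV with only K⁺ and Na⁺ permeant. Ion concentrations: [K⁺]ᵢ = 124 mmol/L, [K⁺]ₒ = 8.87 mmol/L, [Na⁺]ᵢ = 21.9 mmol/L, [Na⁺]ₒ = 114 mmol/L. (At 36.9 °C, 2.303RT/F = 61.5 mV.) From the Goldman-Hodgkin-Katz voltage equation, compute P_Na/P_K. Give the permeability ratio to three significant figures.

15.8

Let α = P_Na/P_K. GHK: Vm = 61.5·log₁₀[(Kₒ + α·Naₒ)/(Kᵢ + α·Naᵢ)].
10^(Vm/61.5) = 10^(36.0/61.5) = 3.8492
So 3.8492·(Kᵢ + α·Naᵢ) = Kₒ + α·Naₒ → α = (3.8492·124.0 − 8.87) / (114.0 − 3.8492·21.9)
α = (477.3 − 8.87) / (114.0 − 84.3) = 468.4/29.7 = 15.77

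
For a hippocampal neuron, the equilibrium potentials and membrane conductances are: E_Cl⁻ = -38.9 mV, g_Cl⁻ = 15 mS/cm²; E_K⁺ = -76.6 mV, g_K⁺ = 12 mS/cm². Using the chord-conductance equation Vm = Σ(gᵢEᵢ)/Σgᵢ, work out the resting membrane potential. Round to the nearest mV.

Σ gᵢEᵢ = 15·(-38.9) + 12·(-76.6) = -1502.70
Σ gᵢ = 15 + 12 = 27
Vm = -1502.70 / 27 = -55.66 mV

-56 mV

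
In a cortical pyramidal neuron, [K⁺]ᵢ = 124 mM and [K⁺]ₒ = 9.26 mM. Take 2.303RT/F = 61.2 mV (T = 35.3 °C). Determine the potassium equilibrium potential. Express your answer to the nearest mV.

E = (61.2/z) · log₁₀([K⁺]_out/[K⁺]_in) with z = +1.
= (61.2/1) · log₁₀(9.26/124) = 61.20 · log₁₀(0.07468)
= 61.20 · (-1.1268) = -68.96 mV

-69 mV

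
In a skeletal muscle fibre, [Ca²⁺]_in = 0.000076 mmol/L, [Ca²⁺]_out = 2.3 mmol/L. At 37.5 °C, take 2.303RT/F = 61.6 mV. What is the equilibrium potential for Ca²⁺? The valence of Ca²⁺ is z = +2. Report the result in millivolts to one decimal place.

138.0 mV

E = (61.6/z) · log₁₀([Ca²⁺]_out/[Ca²⁺]_in) with z = +2.
= (61.6/2) · log₁₀(2.3/0.000076) = 30.80 · log₁₀(3.026e+04)
= 30.80 · (4.4809) = 138.01 mV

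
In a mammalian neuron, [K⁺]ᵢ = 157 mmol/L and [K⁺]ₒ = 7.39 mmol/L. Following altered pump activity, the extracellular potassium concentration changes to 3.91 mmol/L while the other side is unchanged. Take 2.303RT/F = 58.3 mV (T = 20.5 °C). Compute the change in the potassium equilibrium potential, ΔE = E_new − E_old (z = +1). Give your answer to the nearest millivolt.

E_old = (58.3/1)·log₁₀(7.39/157) = -77.38 mV
E_new = (58.3/1)·log₁₀(3.91/157) = -93.50 mV
ΔE = -93.50 − (-77.38) = -16.12 mV

-16 mV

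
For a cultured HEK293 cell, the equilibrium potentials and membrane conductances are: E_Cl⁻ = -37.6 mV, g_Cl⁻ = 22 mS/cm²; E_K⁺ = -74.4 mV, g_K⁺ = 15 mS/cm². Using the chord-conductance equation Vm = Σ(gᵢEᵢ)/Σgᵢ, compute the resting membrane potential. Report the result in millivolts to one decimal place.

Σ gᵢEᵢ = 22·(-37.6) + 15·(-74.4) = -1943.20
Σ gᵢ = 22 + 15 = 37
Vm = -1943.20 / 37 = -52.52 mV

-52.5 mV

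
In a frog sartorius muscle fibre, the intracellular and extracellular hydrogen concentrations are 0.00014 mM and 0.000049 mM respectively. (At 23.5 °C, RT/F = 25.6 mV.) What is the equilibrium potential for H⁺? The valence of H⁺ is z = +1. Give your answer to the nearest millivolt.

-27 mV

E = (25.6/z) · ln([H⁺]_out/[H⁺]_in) with z = +1.
= (25.6/1) · ln(0.000049/0.00014) = 25.60 · ln(0.35)
= 25.60 · (-1.0498) = -26.88 mV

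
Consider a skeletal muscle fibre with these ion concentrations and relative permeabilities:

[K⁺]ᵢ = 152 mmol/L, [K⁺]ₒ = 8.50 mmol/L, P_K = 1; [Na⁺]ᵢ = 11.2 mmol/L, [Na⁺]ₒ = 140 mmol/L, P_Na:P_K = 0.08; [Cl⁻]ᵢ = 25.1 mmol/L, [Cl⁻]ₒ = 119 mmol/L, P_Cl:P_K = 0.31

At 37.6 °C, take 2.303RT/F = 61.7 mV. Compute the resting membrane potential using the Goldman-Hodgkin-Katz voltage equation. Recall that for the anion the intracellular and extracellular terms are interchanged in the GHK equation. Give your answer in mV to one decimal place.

Vm = 61.7 · log₁₀[(Σ P·[cation]ₒ + Σ P·[anion]ᵢ) / (Σ P·[cation]ᵢ + Σ P·[anion]ₒ)]
Numerator = 1×8.50 + 0.08×140 + 0.31×25.1 = 27.48
Denominator = 1×152 + 0.08×11.2 + 0.31×119 = 189.8
Vm = 61.7 · log₁₀(0.1448) = 61.7 × (-0.8392) = -51.78 mV

-51.8 mV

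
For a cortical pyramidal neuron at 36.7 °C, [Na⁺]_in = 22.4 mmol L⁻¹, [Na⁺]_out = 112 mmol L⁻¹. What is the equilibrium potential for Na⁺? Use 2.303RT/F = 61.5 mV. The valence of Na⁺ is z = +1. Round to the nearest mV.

43 mV

E = (61.5/z) · log₁₀([Na⁺]_out/[Na⁺]_in) with z = +1.
= (61.5/1) · log₁₀(112/22.4) = 61.50 · log₁₀(5)
= 61.50 · (0.6990) = 42.99 mV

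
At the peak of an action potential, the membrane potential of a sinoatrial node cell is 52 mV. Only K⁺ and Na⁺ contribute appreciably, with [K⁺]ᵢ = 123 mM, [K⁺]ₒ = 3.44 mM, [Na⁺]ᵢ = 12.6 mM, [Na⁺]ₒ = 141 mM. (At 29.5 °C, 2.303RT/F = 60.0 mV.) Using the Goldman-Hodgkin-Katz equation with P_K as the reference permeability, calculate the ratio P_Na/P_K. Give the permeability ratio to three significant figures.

Let α = P_Na/P_K. GHK: Vm = 60.0·log₁₀[(Kₒ + α·Naₒ)/(Kᵢ + α·Naᵢ)].
10^(Vm/60.0) = 10^(52.0/60.0) = 7.3564
So 7.3564·(Kᵢ + α·Naᵢ) = Kₒ + α·Naₒ → α = (7.3564·123.0 − 3.44) / (141.0 − 7.3564·12.6)
α = (904.8 − 3.44) / (141.0 − 92.69) = 901.4/48.31 = 18.66

18.7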